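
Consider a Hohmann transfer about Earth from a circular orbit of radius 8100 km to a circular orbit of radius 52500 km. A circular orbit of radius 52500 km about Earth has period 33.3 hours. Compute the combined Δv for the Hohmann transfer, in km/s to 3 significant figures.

From Kepler's third law T² = 4π²r³/μ at r = 52500 km, T = 33.3 hours = 33.3 × 3600 s = 1.1988×10^5 s: μ = 4π²r³/T² = 3.97506×10^5 km³/s².
Transfer-ellipse semi-major axis a_t = (r₁ + r₂)/2 = (8100 + 52500)/2 = 30300 km.
At r₁ the circular-orbit speed is v₁ = √(μ/r₁) = 7.005 km/s.
Transfer-orbit speed at r₁ (vis-viva equation): v_p = √[μ(2/r₁ − 1/a_t)] = 9.221 km/s.
First burn Δv₁ = |v_p − v₁| = 2.216 km/s.
At r₂, v₂ = √(μ/r₂) = 2.752 km/s.
Transfer-orbit speed at r₂: v_a = √[μ(2/r₂ − 1/a_t)] = 1.423 km/s.
Second burn Δv₂ = |v₂ − v_a| = 1.329 km/s.
Total Δv = Δv₁ + Δv₂ = 3.545 km/s.

Δv = 3.54 km/s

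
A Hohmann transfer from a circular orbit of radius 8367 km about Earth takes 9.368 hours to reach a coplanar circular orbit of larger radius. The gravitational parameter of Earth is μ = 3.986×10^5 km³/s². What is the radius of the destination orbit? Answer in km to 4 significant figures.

r₂ = 63260 km

Transfer time t = 9.368 hours = 33724.8 s, and t = π√(a_t³/μ).
So a_t = (μ t²/π²)^(1/3) = (3.986×10^5 × (33724.8)² / π²)^(1/3) = 35813 km.
Since a_t = (r₁ + r₂)/2, r₂ = 2a_t − r₁ = 2×35813 − 8367 = 63259 km.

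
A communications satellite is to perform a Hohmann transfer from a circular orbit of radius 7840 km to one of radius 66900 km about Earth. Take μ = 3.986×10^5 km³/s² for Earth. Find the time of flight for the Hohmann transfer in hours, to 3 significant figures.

Semi-major axis of the transfer orbit: a_t = (7840 + 66900)/2 = 37370 km.
Half the transfer-orbit period gives t = π√(a_t³/μ) = 35950 s.
Converting: 35950 s ÷ 3600 s/hour = 9.99 hours.

t = 9.99 hours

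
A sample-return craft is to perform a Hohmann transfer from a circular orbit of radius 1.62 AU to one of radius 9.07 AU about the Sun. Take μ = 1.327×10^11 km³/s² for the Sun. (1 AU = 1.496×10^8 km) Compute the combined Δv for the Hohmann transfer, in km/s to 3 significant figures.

Δv = 11.5 km/s

In km: r₁ = 1.62 × 1.496×10^8 = 2.42352×10^8 km; r₂ = 9.07 × 1.496×10^8 = 1.356872×10^9 km.
Transfer-ellipse semi-major axis a_t = (r₁ + r₂)/2 = (2.42352×10^8 + 1.356872×10^9)/2 = 7.99612×10^8 km.
Circular speed at r₁: v₁ = √(μ/r₁) = √(1.327×10^11/2.42352×10^8) = 23.400 km/s.
On the transfer ellipse at r₁, vis-viva equation gives v_p = √[μ(2/r₁ − 1/a_t)] = 30.482 km/s.
First burn Δv₁ = |v_p − v₁| = 7.082 km/s.
Circular speed at r₂: v₂ = √(μ/r₂) = 9.889 km/s.
Transfer-orbit speed at r₂: v_a = √[μ(2/r₂ − 1/a_t)] = 5.444 km/s.
Second burn Δv₂ = |v₂ − v_a| = 4.445 km/s.
Total Δv = Δv₁ + Δv₂ = 11.53 km/s.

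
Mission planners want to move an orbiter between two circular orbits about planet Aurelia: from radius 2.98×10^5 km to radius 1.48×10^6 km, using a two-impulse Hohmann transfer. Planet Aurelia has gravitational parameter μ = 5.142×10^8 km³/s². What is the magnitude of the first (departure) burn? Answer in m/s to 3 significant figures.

Δv₁ = 12100 m/s

The Hohmann ellipse has a_t = (r₁ + r₂)/2 = 8.890×10^5 km.
Circular speed at r = 2.980×10^5 km: v_c = √(μ/r) = 41.54 km/s.
Vis-viva on the transfer ellipse at r = 2.980×10^5 km gives v_t = √[μ(2/r − 1/a_t)] = 53.60 km/s.
Δv₁ = |v_t − v_c| = |53.60 − 41.54| = 12.06 km/s.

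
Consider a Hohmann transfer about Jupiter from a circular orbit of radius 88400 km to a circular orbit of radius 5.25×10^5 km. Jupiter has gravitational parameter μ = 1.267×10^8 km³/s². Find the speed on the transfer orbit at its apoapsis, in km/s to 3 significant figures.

Semi-major axis of the transfer orbit: a_t = (88400 + 5.250×10^5)/2 = 3.067×10^5 km.
The apoapsis of the transfer ellipse is at r = 5.250×10^5 km.
From the vis-viva equation, v = √[μ(2/r − 1/a_t)] = 8.340 km/s.

v = 8.34 km/s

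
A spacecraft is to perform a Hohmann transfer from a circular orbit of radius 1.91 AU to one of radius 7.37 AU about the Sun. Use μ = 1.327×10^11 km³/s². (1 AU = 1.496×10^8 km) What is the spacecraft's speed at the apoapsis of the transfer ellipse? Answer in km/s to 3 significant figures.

v = 7.04 km/s

In km: r₁ = 1.91 × 1.496×10^8 = 2.85736×10^8 km; r₂ = 7.37 × 1.496×10^8 = 1.102552×10^9 km.
Transfer-ellipse semi-major axis a_t = (r₁ + r₂)/2 = (2.85736×10^8 + 1.102552×10^9)/2 = 6.94144×10^8 km.
At apoapsis, r = 1.102552×10^9 km.
Vis-viva: v = √[μ(2/r − 1/a_t)] = √[1.327×10^11 × (2/1.102552×10^9 − 1/6.94144×10^8)] = 7.039 km/s.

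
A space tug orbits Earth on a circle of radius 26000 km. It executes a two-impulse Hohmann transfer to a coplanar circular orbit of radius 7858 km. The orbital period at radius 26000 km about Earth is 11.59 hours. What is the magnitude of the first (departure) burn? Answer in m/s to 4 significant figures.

From Kepler's third law T² = 4π²r³/μ at r = 26000 km, T = 11.59 hours = 11.59 × 3600 s = 41724 s: μ = 4π²r³/T² = 3.98573×10^5 km³/s².
Transfer-ellipse semi-major axis a_t = (r₁ + r₂)/2 = (26000 + 7858)/2 = 16929 km.
Circular speed at r = 26000 km: v_c = √(μ/r) = 3.9153 km/s.
Transfer-orbit speed at the same r (vis-viva, a = a_t): v_t = √[μ(2/r − 1/a_t)] = 2.6675 km/s.
Δv₁ = |v_t − v_c| = |2.6675 − 3.9153| = 1.248 km/s.

Δv₁ = 1248 m/s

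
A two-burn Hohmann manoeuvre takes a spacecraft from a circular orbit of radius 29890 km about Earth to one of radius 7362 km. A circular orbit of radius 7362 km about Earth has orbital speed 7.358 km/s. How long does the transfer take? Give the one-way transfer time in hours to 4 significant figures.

t = 3.514 hours

From the circular-orbit relation v² = μ/r at r = 7362 km: μ = v²r = (7.358)² × 7362 = 3.98580×10^5 km³/s².
Semi-major axis of the transfer orbit: a_t = (29890 + 7362)/2 = 18626 km.
By Kepler's third law the transfer-orbit period is T = 2π√(a_t³/μ), so t = T/2 = 12650 s.
Converting: 12650 s ÷ 3600 s/hour = 3.514 hours.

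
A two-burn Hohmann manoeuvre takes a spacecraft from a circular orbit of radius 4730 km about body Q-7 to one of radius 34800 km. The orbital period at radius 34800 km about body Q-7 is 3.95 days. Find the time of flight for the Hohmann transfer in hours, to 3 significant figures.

t = 20.3 hours

From Kepler's third law T² = 4π²r³/μ at r = 34800 km, T = 3.95 days = 3.95 × 86400 s = 3.4128×10^5 s: μ = 4π²r³/T² = 14284.9 km³/s².
Semi-major axis of the transfer orbit: a_t = (4730 + 34800)/2 = 19765 km.
By Kepler's third law the transfer-orbit period is T = 2π√(a_t³/μ), so t = T/2 = 73040 s.
Converting: 73040 s ÷ 3600 s/hour = 20.3 hours.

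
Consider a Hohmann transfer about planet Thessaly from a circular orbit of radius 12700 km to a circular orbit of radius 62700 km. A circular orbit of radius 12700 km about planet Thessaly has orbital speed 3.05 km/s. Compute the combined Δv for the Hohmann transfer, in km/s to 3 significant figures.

Δv = 1.46 km/s

From the circular-orbit relation v² = μ/r at r = 12700 km: μ = v²r = (3.05)² × 12700 = 1.18142×10^5 km³/s².
Transfer-ellipse semi-major axis a_t = (r₁ + r₂)/2 = (12700 + 62700)/2 = 37700 km.
Circular speed at r₁: v₁ = √(μ/r₁) = √(1.18142×10^5/12700) = 3.0500 km/s.
On the transfer ellipse at r₁, v² = μ(2/r − 1/a) gives v_p = √[μ(2/r₁ − 1/a_t)] = 3.9334 km/s.
First burn Δv₁ = |v_p − v₁| = 0.8834 km/s.
Circular speed at r₂: v₂ = √(μ/r₂) = 1.3727 km/s.
Transfer-orbit speed at r₂: v_a = √[μ(2/r₂ − 1/a_t)] = 0.79671 km/s.
Second burn Δv₂ = |v₂ − v_a| = 0.5760 km/s.
Total Δv = Δv₁ + Δv₂ = 1.459 km/s.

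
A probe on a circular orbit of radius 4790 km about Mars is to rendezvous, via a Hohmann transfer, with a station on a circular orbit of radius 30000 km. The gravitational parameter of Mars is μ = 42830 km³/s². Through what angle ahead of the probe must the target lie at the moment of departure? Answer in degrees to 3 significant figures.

φ = 101°

The Hohmann ellipse has a_t = (r₁ + r₂)/2 = 17395 km.
Transfer time t = π√(a_t³/μ) = 34830 s.
The target's mean motion on its circular orbit is ω₂ = √(μ/r₂³) = 3.983×10^-5 rad/s.
Angle swept by the target during transfer: ω₂·t = 1.387 rad = 79.47°.
The probe traverses 180° on the transfer ellipse, so the target must lead by 180° − 79.47° = 101°.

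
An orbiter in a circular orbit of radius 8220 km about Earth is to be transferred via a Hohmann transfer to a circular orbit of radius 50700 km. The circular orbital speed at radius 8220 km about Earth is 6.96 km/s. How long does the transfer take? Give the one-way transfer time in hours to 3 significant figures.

t = 6.99 hours

From the circular-orbit relation v² = μ/r at r = 8220 km: μ = v²r = (6.96)² × 8220 = 3.98190×10^5 km³/s².
Semi-major axis of the transfer orbit: a_t = (8220 + 50700)/2 = 29460 km.
Half the transfer-orbit period gives t = π√(a_t³/μ) = 25170 s.
Converting: 25170 s ÷ 3600 s/hour = 6.99 hours.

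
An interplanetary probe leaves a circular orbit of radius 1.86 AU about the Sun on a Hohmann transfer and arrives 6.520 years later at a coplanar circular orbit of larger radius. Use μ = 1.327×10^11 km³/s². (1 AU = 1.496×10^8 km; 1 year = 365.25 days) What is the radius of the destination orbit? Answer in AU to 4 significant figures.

r₂ = 9.220 AU

In km: r₁ = 1.86 × 1.496×10^8 = 2.78256×10^8 km.
Transfer time t = 6.520 years × 365.25 × 86400 s = 2.05755552×10^8 s, and t = π√(a_t³/μ).
So a_t = (μ t²/π²)^(1/3) = (1.327×10^11 × (2.05755552×10^8)² / π²)^(1/3) = 8.2875×10^8 km.
Since a_t = (r₁ + r₂)/2, r₂ = 2a_t − r₁ = 2×8.2875×10^8 − 2.78256×10^8 = 1.379244×10^9 km.
In AU: r₂ = 1.379244×10^9 / 1.496×10^8 = 9.220 AU.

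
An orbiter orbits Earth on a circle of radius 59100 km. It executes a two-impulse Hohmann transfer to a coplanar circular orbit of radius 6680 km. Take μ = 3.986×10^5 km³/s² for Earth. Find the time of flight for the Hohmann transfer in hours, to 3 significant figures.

t = 8.24 hours

The Hohmann ellipse has a_t = (r₁ + r₂)/2 = 32890 km.
By Kepler's third law the transfer-orbit period is T = 2π√(a_t³/μ), so t = T/2 = 29680 s.
Converting: 29680 s ÷ 3600 s/hour = 8.24 hours.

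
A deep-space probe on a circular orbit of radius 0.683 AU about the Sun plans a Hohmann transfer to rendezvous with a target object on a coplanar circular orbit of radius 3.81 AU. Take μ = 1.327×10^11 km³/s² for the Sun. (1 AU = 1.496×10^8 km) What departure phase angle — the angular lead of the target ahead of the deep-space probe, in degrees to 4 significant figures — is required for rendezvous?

φ = 98.50°

In km: r₁ = 0.683 × 1.496×10^8 = 1.021768×10^8 km; r₂ = 3.81 × 1.496×10^8 = 5.69976×10^8 km.
Transfer-ellipse semi-major axis a_t = (r₁ + r₂)/2 = (1.021768×10^8 + 5.69976×10^8)/2 = 3.360764×10^8 km.
Transfer time t = π√(a_t³/μ) = 5.3134×10^7 s.
Target angular speed ω₂ = √(μ/r₂³) = 2.6770×10^-8 rad/s.
Angle swept by the target during transfer: ω₂·t = 1.4224 rad = 81.50°.
Arrival is 180° from departure on the ellipse, so φ = 180° − 81.50° = 98.50°.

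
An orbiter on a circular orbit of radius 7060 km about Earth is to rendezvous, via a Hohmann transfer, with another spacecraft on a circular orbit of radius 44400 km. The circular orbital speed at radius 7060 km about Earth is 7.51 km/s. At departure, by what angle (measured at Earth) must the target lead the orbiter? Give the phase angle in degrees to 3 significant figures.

φ = 101°

From the circular-orbit relation v² = μ/r at r = 7060 km: μ = v²r = (7.51)² × 7060 = 3.98185×10^5 km³/s².
Semi-major axis of the transfer orbit: a_t = (7060 + 44400)/2 = 25730 km.
The half-period of the transfer ellipse is t = π√(a_t³/μ) = 20550 s.
The target's mean motion on its circular orbit is ω₂ = √(μ/r₂³) = 6.745×10^-5 rad/s.
Angle swept by the target during transfer: ω₂·t = 1.386 rad = 79.41°.
The orbiter traverses 180° on the transfer ellipse, so the target must lead by 180° − 79.41° = 101°.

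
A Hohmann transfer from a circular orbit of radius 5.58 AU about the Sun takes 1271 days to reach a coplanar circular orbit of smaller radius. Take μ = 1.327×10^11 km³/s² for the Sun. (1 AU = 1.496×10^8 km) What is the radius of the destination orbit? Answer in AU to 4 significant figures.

r₂ = 1.710 AU

In km: r₁ = 5.58 × 1.496×10^8 = 8.34768×10^8 km.
Transfer time t = 1271 days = 1.098144×10^8 s, and t = π√(a_t³/μ).
So a_t = (μ t²/π²)^(1/3) = (1.327×10^11 × (1.098144×10^8)² / π²)^(1/3) = 5.4529×10^8 km.
Since a_t = (r₁ + r₂)/2, r₂ = 2a_t − r₁ = 2×5.4529×10^8 − 8.34768×10^8 = 2.55812×10^8 km.
In AU: r₂ = 2.55812×10^8 / 1.496×10^8 = 1.710 AU.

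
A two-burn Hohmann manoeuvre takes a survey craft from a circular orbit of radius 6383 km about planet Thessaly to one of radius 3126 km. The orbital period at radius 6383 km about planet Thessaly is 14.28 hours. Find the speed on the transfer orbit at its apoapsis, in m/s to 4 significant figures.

From Kepler's third law T² = 4π²r³/μ at r = 6383 km, T = 14.28 hours = 14.28 × 3600 s = 51408 s: μ = 4π²r³/T² = 3884.84 km³/s².
Semi-major axis of the transfer orbit: a_t = (6383 + 3126)/2 = 4754.5 km.
The apoapsis of the transfer ellipse is at r = 6383 km.
From the vis-viva equation, v = √[μ(2/r − 1/a_t)] = 0.6326 km/s.

v = 632.6 m/s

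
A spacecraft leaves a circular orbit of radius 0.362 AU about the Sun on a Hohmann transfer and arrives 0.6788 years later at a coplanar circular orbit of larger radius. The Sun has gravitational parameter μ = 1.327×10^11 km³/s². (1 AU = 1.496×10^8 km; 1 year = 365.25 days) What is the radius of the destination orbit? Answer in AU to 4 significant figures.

In km: r₁ = 0.362 × 1.496×10^8 = 5.41552×10^7 km.
Transfer time t = 0.6788 years × 365.25 × 86400 s = 2.142129888×10^7 s, and t = π√(a_t³/μ).
So a_t = (μ t²/π²)^(1/3) = (1.327×10^11 × (2.142129888×10^7)² / π²)^(1/3) = 1.8341×10^8 km.
Since a_t = (r₁ + r₂)/2, r₂ = 2a_t − r₁ = 2×1.8341×10^8 − 5.41552×10^7 = 3.126648×10^8 km.
In AU: r₂ = 3.126648×10^8 / 1.496×10^8 = 2.090 AU.

r₂ = 2.090 AU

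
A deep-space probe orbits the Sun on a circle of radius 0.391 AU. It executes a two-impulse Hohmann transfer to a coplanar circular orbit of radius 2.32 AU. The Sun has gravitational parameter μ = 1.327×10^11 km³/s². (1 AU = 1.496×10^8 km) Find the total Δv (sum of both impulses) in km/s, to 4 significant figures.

Δv = 23.73 km/s

In km: r₁ = 0.391 × 1.496×10^8 = 5.84936×10^7 km; r₂ = 2.32 × 1.496×10^8 = 3.47072×10^8 km.
Transfer-ellipse semi-major axis a_t = (r₁ + r₂)/2 = (5.84936×10^7 + 3.47072×10^8)/2 = 2.027828×10^8 km.
At r₁ the circular-orbit speed is v₁ = √(μ/r₁) = 47.63 km/s.
Transfer-orbit speed at r₁ (vis-viva equation): v_p = √[μ(2/r₁ − 1/a_t)] = 62.31 km/s.
First burn Δv₁ = |v_p − v₁| = 14.68 km/s.
At r₂, v₂ = √(μ/r₂) = 19.554 km/s.
Transfer-orbit speed at r₂: v_a = √[μ(2/r₂ − 1/a_t)] = 10.502 km/s.
Second burn Δv₂ = |v₂ − v_a| = 9.052 km/s.
Δv = Δv₁ + Δv₂ = 14.68 + 9.052 = 23.73 km/s.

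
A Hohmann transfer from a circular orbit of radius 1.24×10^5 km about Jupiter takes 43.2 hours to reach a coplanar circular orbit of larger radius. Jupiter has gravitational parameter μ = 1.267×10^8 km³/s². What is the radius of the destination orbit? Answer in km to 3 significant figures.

r₂ = 1.23×10^6 km

Transfer time t = 43.2 hours = 1.5552×10^5 s, and t = π√(a_t³/μ).
So a_t = (μ t²/π²)^(1/3) = (1.267×10^8 × (1.5552×10^5)² / π²)^(1/3) = 6.7715×10^5 km.
Since a_t = (r₁ + r₂)/2, r₂ = 2a_t − r₁ = 2×6.7715×10^5 − 1.240×10^5 = 1.2303×10^6 km.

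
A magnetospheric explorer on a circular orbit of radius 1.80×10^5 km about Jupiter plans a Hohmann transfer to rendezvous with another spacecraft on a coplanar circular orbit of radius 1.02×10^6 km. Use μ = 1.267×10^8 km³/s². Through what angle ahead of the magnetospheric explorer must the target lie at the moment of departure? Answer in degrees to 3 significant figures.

φ = 98.8°

The Hohmann ellipse has a_t = (r₁ + r₂)/2 = 6.000×10^5 km.
Transfer time t = π√(a_t³/μ) = 1.2971×10^5 s.
Target angular speed ω₂ = √(μ/r₂³) = 1.0927×10^-5 rad/s.
Angle swept by the target during transfer: ω₂·t = 1.4173 rad = 81.21°.
Arrival is 180° from departure on the ellipse, so φ = 180° − 81.21° = 98.8°.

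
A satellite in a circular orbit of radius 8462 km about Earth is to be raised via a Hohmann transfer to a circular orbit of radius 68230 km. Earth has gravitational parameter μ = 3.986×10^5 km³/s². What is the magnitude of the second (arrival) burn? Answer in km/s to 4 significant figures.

Transfer-ellipse semi-major axis a_t = (r₁ + r₂)/2 = (8462 + 68230)/2 = 38346 km.
On the circular orbit at r = 68230 km, v_c = √(μ/r) = 2.417 km/s.
Vis-viva on the transfer ellipse at r = 68230 km gives v_t = √[μ(2/r − 1/a_t)] = 1.135 km/s.
Δv₂ = |v_t − v_c| = |1.135 − 2.417| = 1.282 km/s.

Δv₂ = 1.282 km/s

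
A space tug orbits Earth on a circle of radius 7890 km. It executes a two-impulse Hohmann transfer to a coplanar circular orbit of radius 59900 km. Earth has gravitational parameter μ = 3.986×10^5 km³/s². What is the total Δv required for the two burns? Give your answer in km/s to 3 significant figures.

Δv = 3.68 km/s

The Hohmann ellipse has a_t = (r₁ + r₂)/2 = 33895 km.
Circular speed at r₁: v₁ = √(μ/r₁) = √(3.986×10^5/7890) = 7.108 km/s.
Transfer-orbit speed at r₁ (vis-viva equation): v_p = √[μ(2/r₁ − 1/a_t)] = 9.449 km/s.
First burn Δv₁ = |v_p − v₁| = 2.341 km/s.
At r₂, v₂ = √(μ/r₂) = 2.580 km/s.
Transfer-orbit speed at r₂: v_a = √[μ(2/r₂ − 1/a_t)] = 1.245 km/s.
Second burn Δv₂ = |v₂ − v_a| = 1.335 km/s.
Total Δv = Δv₁ + Δv₂ = 3.676 km/s.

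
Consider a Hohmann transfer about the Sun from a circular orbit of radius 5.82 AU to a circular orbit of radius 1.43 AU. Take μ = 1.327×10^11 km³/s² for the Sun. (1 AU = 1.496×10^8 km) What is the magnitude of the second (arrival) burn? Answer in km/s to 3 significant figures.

In km: r₁ = 5.82 × 1.496×10^8 = 8.70672×10^8 km; r₂ = 1.43 × 1.496×10^8 = 2.13928×10^8 km.
Semi-major axis of the transfer orbit: a_t = (8.70672×10^8 + 2.13928×10^8)/2 = 5.423×10^8 km.
On the circular orbit at r = 2.13928×10^8 km, v_c = √(μ/r) = 24.906 km/s.
Transfer-orbit speed at the same r (vis-viva, a = a_t): v_t = √[μ(2/r − 1/a_t)] = 31.558 km/s.
Δv₂ = |v_t − v_c| = |31.558 − 24.906| = 6.652 km/s.

Δv₂ = 6.65 km/s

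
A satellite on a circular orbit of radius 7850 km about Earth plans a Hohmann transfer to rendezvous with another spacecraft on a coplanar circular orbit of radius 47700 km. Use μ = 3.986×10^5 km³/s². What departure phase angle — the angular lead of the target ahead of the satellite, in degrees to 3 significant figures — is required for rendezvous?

Semi-major axis of the transfer orbit: a_t = (7850 + 47700)/2 = 27775 km.
The half-period of the transfer ellipse is t = π√(a_t³/μ) = 23030 s.
The target's mean motion on its circular orbit is ω₂ = √(μ/r₂³) = 6.060×10^-5 rad/s.
Angle swept by the target during transfer: ω₂·t = 1.396 rad = 79.98°.
The satellite traverses 180° on the transfer ellipse, so the target must lead by 180° − 79.98° = 100°.

φ = 100°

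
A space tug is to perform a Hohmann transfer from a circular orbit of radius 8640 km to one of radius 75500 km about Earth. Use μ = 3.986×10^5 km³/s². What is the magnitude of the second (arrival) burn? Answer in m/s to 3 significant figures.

Δv₂ = 1260 m/s

The Hohmann ellipse has a_t = (r₁ + r₂)/2 = 42070 km.
Circular speed at r = 75500 km: v_c = √(μ/r) = 2.2977 km/s.
Vis-viva on the transfer ellipse at r = 75500 km gives v_t = √[μ(2/r − 1/a_t)] = 1.0413 km/s.
Δv₂ = |v_t − v_c| = |1.0413 − 2.2977| = 1.256 km/s.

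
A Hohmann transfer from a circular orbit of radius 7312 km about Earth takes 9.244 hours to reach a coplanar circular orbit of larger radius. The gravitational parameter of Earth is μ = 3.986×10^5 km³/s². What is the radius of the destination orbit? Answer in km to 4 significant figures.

r₂ = 63680 km

Transfer time t = 9.244 hours = 33278.4 s, and t = π√(a_t³/μ).
So a_t = (μ t²/π²)^(1/3) = (3.986×10^5 × (33278.4)² / π²)^(1/3) = 35497 km.
Since a_t = (r₁ + r₂)/2, r₂ = 2a_t − r₁ = 2×35497 − 7312 = 63682 km.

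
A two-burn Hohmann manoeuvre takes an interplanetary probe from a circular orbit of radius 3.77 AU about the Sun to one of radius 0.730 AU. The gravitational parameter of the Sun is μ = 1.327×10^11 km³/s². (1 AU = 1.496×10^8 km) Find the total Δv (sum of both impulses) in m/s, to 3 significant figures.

Δv = 16900 m/s

In km: r₁ = 3.77 × 1.496×10^8 = 5.63992×10^8 km; r₂ = 0.730 × 1.496×10^8 = 1.09208×10^8 km.
The Hohmann ellipse has a_t = (r₁ + r₂)/2 = 3.366×10^8 km.
Circular speed at r₁: v₁ = √(μ/r₁) = √(1.327×10^11/5.63992×10^8) = 15.33907 km/s.
Transfer-orbit speed at r₁ (v² = μ(2/r − 1/a)): v_a = √[μ(2/r₁ − 1/a_t)] = 8.737137 km/s.
First burn Δv₁ = |v_a − v₁| = 6.60193 km/s.
Circular speed at r₂: v₂ = √(μ/r₂) = 34.85846 km/s.
Transfer-orbit speed at r₂: v_p = √[μ(2/r₂ − 1/a_t)] = 45.12193 km/s.
Second burn Δv₂ = |v₂ − v_p| = 10.2635 km/s.
Total Δv = Δv₁ + Δv₂ = 16.87 km/s.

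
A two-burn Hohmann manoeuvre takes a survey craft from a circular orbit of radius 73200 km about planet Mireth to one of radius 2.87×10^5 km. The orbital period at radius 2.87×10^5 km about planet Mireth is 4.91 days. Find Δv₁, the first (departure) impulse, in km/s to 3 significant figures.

From Kepler's third law T² = 4π²r³/μ at r = 2.87×10^5 km, T = 4.91 days = 4.91 × 86400 s = 4.24224×10^5 s: μ = 4π²r³/T² = 5.18579×10^6 km³/s².
The Hohmann ellipse has a_t = (r₁ + r₂)/2 = 1.801×10^5 km.
Circular speed at r = 73200 km: v_c = √(μ/r) = 8.4169 km/s.
Transfer-orbit speed at the same r (vis-viva, a = a_t): v_t = √[μ(2/r − 1/a_t)] = 10.625 km/s.
Δv₁ = |v_t − v_c| = |10.625 − 8.4169| = 2.208 km/s.

Δv₁ = 2.21 km/s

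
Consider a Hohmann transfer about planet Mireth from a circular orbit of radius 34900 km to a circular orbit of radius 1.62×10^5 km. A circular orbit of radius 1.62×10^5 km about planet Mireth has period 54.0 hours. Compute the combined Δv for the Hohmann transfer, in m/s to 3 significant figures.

From Kepler's third law T² = 4π²r³/μ at r = 1.62×10^5 km, T = 54.0 hours = 54.0 × 3600 s = 1.944×10^5 s: μ = 4π²r³/T² = 4.44132×10^6 km³/s².
Transfer-ellipse semi-major axis a_t = (r₁ + r₂)/2 = (34900 + 1.620×10^5)/2 = 98450 km.
At r₁ the circular-orbit speed is v₁ = √(μ/r₁) = 11.2809 km/s.
Transfer-orbit speed at r₁ (v² = μ(2/r − 1/a)): v_p = √[μ(2/r₁ − 1/a_t)] = 14.4708 km/s.
First burn Δv₁ = |v_p − v₁| = 3.1899 km/s.
At r₂, v₂ = √(μ/r₂) = 5.2360 km/s.
Transfer-orbit speed at r₂: v_a = √[μ(2/r₂ − 1/a_t)] = 3.1175 km/s.
Second burn Δv₂ = |v₂ − v_a| = 2.1185 km/s.
Δv = Δv₁ + Δv₂ = 3.1899 + 2.1185 = 5.308 km/s.

Δv = 5310 m/s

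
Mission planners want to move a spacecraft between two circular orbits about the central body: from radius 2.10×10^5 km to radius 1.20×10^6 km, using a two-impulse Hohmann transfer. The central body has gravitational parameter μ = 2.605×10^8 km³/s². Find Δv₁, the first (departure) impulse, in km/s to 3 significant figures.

The Hohmann ellipse has a_t = (r₁ + r₂)/2 = 7.050×10^5 km.
Circular speed at r = 2.100×10^5 km: v_c = √(μ/r) = 35.22 km/s.
Transfer-orbit speed at the same r (vis-viva, a = a_t): v_t = √[μ(2/r − 1/a_t)] = 45.95 km/s.
Δv₁ = |v_t − v_c| = |45.95 − 35.22| = 10.73 km/s.

Δv₁ = 10.7 km/s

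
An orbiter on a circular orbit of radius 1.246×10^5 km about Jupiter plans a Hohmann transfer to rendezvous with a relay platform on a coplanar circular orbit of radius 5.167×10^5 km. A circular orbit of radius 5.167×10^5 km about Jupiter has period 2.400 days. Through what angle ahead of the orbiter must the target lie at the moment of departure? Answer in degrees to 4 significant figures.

From Kepler's third law T² = 4π²r³/μ at r = 5.167×10^5 km, T = 2.400 days = 2.400 × 86400 s = 2.0736×10^5 s: μ = 4π²r³/T² = 1.26656×10^8 km³/s².
Transfer-ellipse semi-major axis a_t = (r₁ + r₂)/2 = (1.246×10^5 + 5.167×10^5)/2 = 3.2065×10^5 km.
Transfer time t = π√(a_t³/μ) = 50685.5 s.
Target angular speed ω₂ = √(μ/r₂³) = 3.03009×10^-5 rad/s.
Angle swept by the target during transfer: ω₂·t = 1.53582 rad = 88.00°.
The orbiter traverses 180° on the transfer ellipse, so the target must lead by 180° − 88.00° = 92.00°.

φ = 92.00°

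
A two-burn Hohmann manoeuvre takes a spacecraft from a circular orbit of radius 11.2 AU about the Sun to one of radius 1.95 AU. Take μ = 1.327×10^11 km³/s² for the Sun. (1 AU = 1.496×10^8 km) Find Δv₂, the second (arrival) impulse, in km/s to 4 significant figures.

In km: r₁ = 11.2 × 1.496×10^8 = 1.67552×10^9 km; r₂ = 1.95 × 1.496×10^8 = 2.9172×10^8 km.
Semi-major axis of the transfer orbit: a_t = (1.67552×10^9 + 2.9172×10^8)/2 = 9.8362×10^8 km.
Circular speed at r = 2.9172×10^8 km: v_c = √(μ/r) = 21.328 km/s.
Transfer-orbit speed at the same r (vis-viva, a = a_t): v_t = √[μ(2/r − 1/a_t)] = 27.836 km/s.
Δv₂ = |v_t − v_c| = |27.836 − 21.328| = 6.508 km/s.

Δv₂ = 6.508 km/s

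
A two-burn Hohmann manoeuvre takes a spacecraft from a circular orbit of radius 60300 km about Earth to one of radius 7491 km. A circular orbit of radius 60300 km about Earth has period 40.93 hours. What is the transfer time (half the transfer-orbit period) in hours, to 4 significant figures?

From Kepler's third law T² = 4π²r³/μ at r = 60300 km, T = 40.93 hours = 40.93 × 3600 s = 1.47348×10^5 s: μ = 4π²r³/T² = 3.98679×10^5 km³/s².
Semi-major axis of the transfer orbit: a_t = (60300 + 7491)/2 = 33895.5 km.
Half the transfer-orbit period gives t = π√(a_t³/μ) = 31050 s.
Converting: 31050 s ÷ 3600 s/hour = 8.625 hours.

t = 8.625 hours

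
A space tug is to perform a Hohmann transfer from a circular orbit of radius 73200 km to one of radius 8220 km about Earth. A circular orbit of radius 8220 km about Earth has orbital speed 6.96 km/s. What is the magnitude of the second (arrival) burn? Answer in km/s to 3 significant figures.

From the circular-orbit relation v² = μ/r at r = 8220 km: μ = v²r = (6.96)² × 8220 = 3.98190×10^5 km³/s².
Transfer-ellipse semi-major axis a_t = (r₁ + r₂)/2 = (73200 + 8220)/2 = 40710 km.
Circular speed at r = 8220 km: v_c = √(μ/r) = 6.960 km/s.
Transfer-orbit speed at the same r (vis-viva, a = a_t): v_t = √[μ(2/r − 1/a_t)] = 9.333 km/s.
Δv₂ = |v_t − v_c| = |9.333 − 6.960| = 2.373 km/s.

Δv₂ = 2.37 km/s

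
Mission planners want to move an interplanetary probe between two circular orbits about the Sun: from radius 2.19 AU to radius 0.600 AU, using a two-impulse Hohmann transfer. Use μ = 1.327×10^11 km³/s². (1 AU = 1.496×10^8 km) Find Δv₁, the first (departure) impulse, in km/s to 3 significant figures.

In km: r₁ = 2.19 × 1.496×10^8 = 3.27624×10^8 km; r₂ = 0.600 × 1.496×10^8 = 8.976×10^7 km.
Semi-major axis of the transfer orbit: a_t = (3.27624×10^8 + 8.976×10^7)/2 = 2.08692×10^8 km.
Circular speed at r = 3.27624×10^8 km: v_c = √(μ/r) = 20.126 km/s.
Vis-viva on the transfer ellipse at r = 3.27624×10^8 km gives v_t = √[μ(2/r − 1/a_t)] = 13.199 km/s.
Δv₁ = |v_t − v_c| = |13.199 − 20.126| = 6.927 km/s.

Δv₁ = 6.93 km/s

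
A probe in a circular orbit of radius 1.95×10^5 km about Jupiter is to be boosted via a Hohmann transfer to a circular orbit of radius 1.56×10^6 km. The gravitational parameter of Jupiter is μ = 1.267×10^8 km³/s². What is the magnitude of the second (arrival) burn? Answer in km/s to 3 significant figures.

The Hohmann ellipse has a_t = (r₁ + r₂)/2 = 8.775×10^5 km.
On the circular orbit at r = 1.560×10^6 km, v_c = √(μ/r) = 9.012 km/s.
Transfer-orbit speed at the same r (vis-viva, a = a_t): v_t = √[μ(2/r − 1/a_t)] = 4.248 km/s.
Δv₂ = |v_t − v_c| = |4.248 − 9.012| = 4.764 km/s.

Δv₂ = 4.76 km/s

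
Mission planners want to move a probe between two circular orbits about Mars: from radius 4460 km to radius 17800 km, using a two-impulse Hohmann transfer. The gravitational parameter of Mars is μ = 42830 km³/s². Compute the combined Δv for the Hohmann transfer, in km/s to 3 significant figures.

Transfer-ellipse semi-major axis a_t = (r₁ + r₂)/2 = (4460 + 17800)/2 = 11130 km.
Circular speed at r₁: v₁ = √(μ/r₁) = √(42830/4460) = 3.098893 km/s.
Transfer-orbit speed at r₁ (v² = μ(2/r − 1/a)): v_p = √[μ(2/r₁ − 1/a_t)] = 3.918944 km/s.
First burn Δv₁ = |v_p − v₁| = 0.8201 km/s.
Circular speed at r₂: v₂ = √(μ/r₂) = 1.551187 km/s.
Transfer-orbit speed at r₂: v_a = √[μ(2/r₂ − 1/a_t)] = 0.9819376 km/s.
Second burn Δv₂ = |v₂ − v_a| = 0.5692 km/s.
Total Δv = Δv₁ + Δv₂ = 1.389 km/s.

Δv = 1.39 km/s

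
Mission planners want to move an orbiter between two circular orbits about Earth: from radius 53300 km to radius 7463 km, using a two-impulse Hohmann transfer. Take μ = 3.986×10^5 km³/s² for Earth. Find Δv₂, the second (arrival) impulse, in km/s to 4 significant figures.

Δv₂ = 2.372 km/s

Semi-major axis of the transfer orbit: a_t = (53300 + 7463)/2 = 30381.5 km.
Circular speed at r = 7463 km: v_c = √(μ/r) = 7.308 km/s.
Vis-viva on the transfer ellipse at r = 7463 km gives v_t = √[μ(2/r − 1/a_t)] = 9.680 km/s.
Δv₂ = |v_t − v_c| = |9.680 − 7.308| = 2.372 km/s.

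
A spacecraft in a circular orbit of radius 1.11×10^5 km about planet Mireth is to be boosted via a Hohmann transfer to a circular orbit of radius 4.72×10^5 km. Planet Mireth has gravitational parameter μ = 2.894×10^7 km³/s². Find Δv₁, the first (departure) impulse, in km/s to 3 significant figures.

Transfer-ellipse semi-major axis a_t = (r₁ + r₂)/2 = (1.110×10^5 + 4.720×10^5)/2 = 2.915×10^5 km.
On the circular orbit at r = 1.110×10^5 km, v_c = √(μ/r) = 16.15 km/s.
Vis-viva on the transfer ellipse at r = 1.110×10^5 km gives v_t = √[μ(2/r − 1/a_t)] = 20.55 km/s.
Δv₁ = |v_t − v_c| = |20.55 − 16.15| = 4.400 km/s.

Δv₁ = 4.40 km/s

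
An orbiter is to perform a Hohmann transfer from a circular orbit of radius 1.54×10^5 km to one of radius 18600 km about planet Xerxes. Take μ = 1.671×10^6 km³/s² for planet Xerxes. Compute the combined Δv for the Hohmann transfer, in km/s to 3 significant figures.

Δv = 4.95 km/s

Transfer-ellipse semi-major axis a_t = (r₁ + r₂)/2 = (1.540×10^5 + 18600)/2 = 86300 km.
At r₁ the circular-orbit speed is v₁ = √(μ/r₁) = 3.294 km/s.
On the transfer ellipse at r₁, v² = μ(2/r − 1/a) gives v_a = √[μ(2/r₁ − 1/a_t)] = 1.529 km/s.
First burn Δv₁ = |v_a − v₁| = 1.765 km/s.
Circular speed at r₂: v₂ = √(μ/r₂) = 9.47833 km/s.
Transfer-orbit speed at r₂: v_p = √[μ(2/r₂ − 1/a_t)] = 12.6615 km/s.
Second burn Δv₂ = |v₂ − v_p| = 3.183 km/s.
Total Δv = Δv₁ + Δv₂ = 4.948 km/s.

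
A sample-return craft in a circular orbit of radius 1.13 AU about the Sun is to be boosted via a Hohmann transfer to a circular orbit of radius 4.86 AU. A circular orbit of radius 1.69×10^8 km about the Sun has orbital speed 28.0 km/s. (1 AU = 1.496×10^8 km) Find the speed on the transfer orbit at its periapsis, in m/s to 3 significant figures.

v = 35700 m/s

From the circular-orbit relation v² = μ/r at r = 1.69×10^8 km: μ = v²r = (28.0)² × 1.69×10^8 = 1.32496×10^11 km³/s².
In km: r₁ = 1.13 × 1.496×10^8 = 1.69048×10^8 km; r₂ = 4.86 × 1.496×10^8 = 7.27056×10^8 km.
Semi-major axis of the transfer orbit: a_t = (1.69048×10^8 + 7.27056×10^8)/2 = 4.48052×10^8 km.
At periapsis, r = 1.69048×10^8 km.
Vis-viva: v = √[μ(2/r − 1/a_t)] = √[1.32496×10^11 × (2/1.69048×10^8 − 1/4.48052×10^8)] = 35.66 km/s.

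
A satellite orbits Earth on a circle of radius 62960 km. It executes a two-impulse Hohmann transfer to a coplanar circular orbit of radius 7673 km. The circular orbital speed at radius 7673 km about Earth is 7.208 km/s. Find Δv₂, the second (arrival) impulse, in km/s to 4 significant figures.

Δv₂ = 2.416 km/s

From the circular-orbit relation v² = μ/r at r = 7673 km: μ = v²r = (7.208)² × 7673 = 3.98653×10^5 km³/s².
Transfer-ellipse semi-major axis a_t = (r₁ + r₂)/2 = (62960 + 7673)/2 = 35316.5 km.
On the circular orbit at r = 7673 km, v_c = √(μ/r) = 7.208 km/s.
Transfer-orbit speed at the same r (vis-viva, a = a_t): v_t = √[μ(2/r − 1/a_t)] = 9.624 km/s.
Δv₂ = |v_t − v_c| = |9.624 − 7.208| = 2.416 km/s.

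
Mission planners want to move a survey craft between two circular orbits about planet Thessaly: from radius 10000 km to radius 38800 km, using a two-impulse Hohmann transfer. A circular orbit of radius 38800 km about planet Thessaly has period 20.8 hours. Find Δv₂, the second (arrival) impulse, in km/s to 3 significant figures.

Δv₂ = 1.17 km/s

From Kepler's third law T² = 4π²r³/μ at r = 38800 km, T = 20.8 hours = 20.8 × 3600 s = 74880 s: μ = 4π²r³/T² = 4.11266×10^5 km³/s².
Transfer-ellipse semi-major axis a_t = (r₁ + r₂)/2 = (10000 + 38800)/2 = 24400 km.
Circular speed at r = 38800 km: v_c = √(μ/r) = 3.2557 km/s.
Transfer-orbit speed at the same r (vis-viva, a = a_t): v_t = √[μ(2/r − 1/a_t)] = 2.0843 km/s.
Δv₂ = |v_t − v_c| = |2.0843 − 3.2557| = 1.171 km/s.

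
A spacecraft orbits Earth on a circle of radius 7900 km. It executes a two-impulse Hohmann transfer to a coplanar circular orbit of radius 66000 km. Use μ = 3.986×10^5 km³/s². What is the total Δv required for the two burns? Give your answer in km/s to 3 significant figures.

Transfer-ellipse semi-major axis a_t = (r₁ + r₂)/2 = (7900 + 66000)/2 = 36950 km.
At r₁ the circular-orbit speed is v₁ = √(μ/r₁) = 7.103 km/s.
Transfer-orbit speed at r₁ (vis-viva equation): v_p = √[μ(2/r₁ − 1/a_t)] = 9.493 km/s.
First burn Δv₁ = |v_p − v₁| = 2.390 km/s.
Circular speed at r₂: v₂ = √(μ/r₂) = 2.4575 km/s.
Transfer-orbit speed at r₂: v_a = √[μ(2/r₂ − 1/a_t)] = 1.1363 km/s.
Second burn Δv₂ = |v₂ − v_a| = 1.321 km/s.
Δv = Δv₁ + Δv₂ = 2.390 + 1.321 = 3.711 km/s.

Δv = 3.71 km/s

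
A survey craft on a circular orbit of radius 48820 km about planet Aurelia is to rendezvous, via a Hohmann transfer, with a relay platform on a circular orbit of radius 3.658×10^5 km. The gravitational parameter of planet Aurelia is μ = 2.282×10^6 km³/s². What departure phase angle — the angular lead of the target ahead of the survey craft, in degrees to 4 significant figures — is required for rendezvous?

Semi-major axis of the transfer orbit: a_t = (48820 + 3.658×10^5)/2 = 2.0731×10^5 km.
The half-period of the transfer ellipse is t = π√(a_t³/μ) = 1.963×10^5 s.
Target angular speed ω₂ = √(μ/r₂³) = 6.828×10^-6 rad/s.
Angle swept by the target during transfer: ω₂·t = 1.34034 rad = 76.80°.
Arrival is 180° from departure on the ellipse, so φ = 180° − 76.80° = 103.2°.

φ = 103.2°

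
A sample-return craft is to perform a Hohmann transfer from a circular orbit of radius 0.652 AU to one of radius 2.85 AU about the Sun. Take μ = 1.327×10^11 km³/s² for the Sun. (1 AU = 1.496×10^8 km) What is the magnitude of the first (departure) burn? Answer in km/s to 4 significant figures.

In km: r₁ = 0.652 × 1.496×10^8 = 9.75392×10^7 km; r₂ = 2.85 × 1.496×10^8 = 4.2636×10^8 km.
The Hohmann ellipse has a_t = (r₁ + r₂)/2 = 2.619496×10^8 km.
Circular speed at r = 9.75392×10^7 km: v_c = √(μ/r) = 36.885 km/s.
Transfer-orbit speed at the same r (vis-viva, a = a_t): v_t = √[μ(2/r − 1/a_t)] = 47.057 km/s.
Δv₁ = |v_t − v_c| = |47.057 − 36.885| = 10.17 km/s.

Δv₁ = 10.17 km/s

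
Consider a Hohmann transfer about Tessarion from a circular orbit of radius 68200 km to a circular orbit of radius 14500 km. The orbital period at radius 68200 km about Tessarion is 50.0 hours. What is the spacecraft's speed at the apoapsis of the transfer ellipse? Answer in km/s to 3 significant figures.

v = 1.41 km/s

From Kepler's third law T² = 4π²r³/μ at r = 68200 km, T = 50.0 hours = 50.0 × 3600 s = 1.800×10^5 s: μ = 4π²r³/T² = 3.86516×10^5 km³/s².
The Hohmann ellipse has a_t = (r₁ + r₂)/2 = 41350 km.
At apoapsis, r = 68200 km.
From the vis-viva equation, v = √[μ(2/r − 1/a_t)] = 1.410 km/s.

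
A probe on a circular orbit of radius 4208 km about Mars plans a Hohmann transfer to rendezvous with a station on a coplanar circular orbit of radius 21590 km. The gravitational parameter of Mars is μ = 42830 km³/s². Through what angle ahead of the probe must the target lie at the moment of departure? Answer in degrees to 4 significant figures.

The Hohmann ellipse has a_t = (r₁ + r₂)/2 = 12899 km.
Transfer time t = π√(a_t³/μ) = 22239 s.
The target's mean motion on its circular orbit is ω₂ = √(μ/r₂³) = 6.5237×10^-5 rad/s.
Angle swept by the target during transfer: ω₂·t = 1.4508 rad = 83.12°.
The probe traverses 180° on the transfer ellipse, so the target must lead by 180° − 83.12° = 96.88°.

φ = 96.88°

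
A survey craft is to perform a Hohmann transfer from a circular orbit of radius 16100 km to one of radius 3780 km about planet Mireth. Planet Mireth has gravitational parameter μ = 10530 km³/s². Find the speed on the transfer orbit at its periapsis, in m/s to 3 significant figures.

v = 2120 m/s

Transfer-ellipse semi-major axis a_t = (r₁ + r₂)/2 = (16100 + 3780)/2 = 9940 km.
The periapsis of the transfer ellipse is at r = 3780 km.
From the vis-viva equation, v = √[μ(2/r − 1/a_t)] = 2.124 km/s.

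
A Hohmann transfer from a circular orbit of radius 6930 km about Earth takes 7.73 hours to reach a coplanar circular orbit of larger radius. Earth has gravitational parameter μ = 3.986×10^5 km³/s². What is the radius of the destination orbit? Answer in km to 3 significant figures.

Transfer time t = 7.73 hours = 27828 s, and t = π√(a_t³/μ).
So a_t = (μ t²/π²)^(1/3) = (3.986×10^5 × (27828)² / π²)^(1/3) = 31507 km.
Since a_t = (r₁ + r₂)/2, r₂ = 2a_t − r₁ = 2×31507 − 6930 = 56084 km.

r₂ = 56100 km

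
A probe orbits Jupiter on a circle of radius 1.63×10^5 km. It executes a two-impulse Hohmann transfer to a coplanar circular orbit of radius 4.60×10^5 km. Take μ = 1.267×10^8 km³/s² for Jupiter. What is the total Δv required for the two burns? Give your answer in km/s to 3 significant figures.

Δv = 10.6 km/s

Semi-major axis of the transfer orbit: a_t = (1.630×10^5 + 4.600×10^5)/2 = 3.115×10^5 km.
At r₁ the circular-orbit speed is v₁ = √(μ/r₁) = 27.88 km/s.
On the transfer ellipse at r₁, v² = μ(2/r − 1/a) gives v_p = √[μ(2/r₁ − 1/a_t)] = 33.88 km/s.
First burn Δv₁ = |v_p − v₁| = 6.000 km/s.
Circular speed at r₂: v₂ = √(μ/r₂) = 16.596 km/s.
Transfer-orbit speed at r₂: v_a = √[μ(2/r₂ − 1/a_t)] = 12.005 km/s.
Second burn Δv₂ = |v₂ − v_a| = 4.591 km/s.
Δv = Δv₁ + Δv₂ = 6.000 + 4.591 = 10.59 km/s.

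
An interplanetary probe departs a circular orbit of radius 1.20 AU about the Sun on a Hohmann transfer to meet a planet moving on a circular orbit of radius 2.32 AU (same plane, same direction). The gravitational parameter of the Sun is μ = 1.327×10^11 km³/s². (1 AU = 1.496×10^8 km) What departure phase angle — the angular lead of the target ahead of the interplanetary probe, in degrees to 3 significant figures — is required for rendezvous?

φ = 61.1°

In km: r₁ = 1.20 × 1.496×10^8 = 1.7952×10^8 km; r₂ = 2.32 × 1.496×10^8 = 3.47072×10^8 km.
Transfer-ellipse semi-major axis a_t = (r₁ + r₂)/2 = (1.7952×10^8 + 3.47072×10^8)/2 = 2.63296×10^8 km.
Transfer time t = π√(a_t³/μ) = 3.685×10^7 s.
The target's mean motion on its circular orbit is ω₂ = √(μ/r₂³) = 5.634×10^-8 rad/s.
Angle swept by the target during transfer: ω₂·t = 2.076 rad = 118.9°.
The interplanetary probe traverses 180° on the transfer ellipse, so the target must lead by 180° − 118.9° = 61.1°.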